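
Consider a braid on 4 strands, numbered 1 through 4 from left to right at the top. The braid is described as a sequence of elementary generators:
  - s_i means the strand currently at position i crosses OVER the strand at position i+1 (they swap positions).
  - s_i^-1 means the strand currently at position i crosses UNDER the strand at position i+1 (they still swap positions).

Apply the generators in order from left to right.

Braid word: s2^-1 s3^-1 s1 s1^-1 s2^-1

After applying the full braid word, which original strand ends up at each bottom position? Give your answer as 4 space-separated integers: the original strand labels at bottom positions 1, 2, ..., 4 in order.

Gen 1 (s2^-1): strand 2 crosses under strand 3. Perm now: [1 3 2 4]
Gen 2 (s3^-1): strand 2 crosses under strand 4. Perm now: [1 3 4 2]
Gen 3 (s1): strand 1 crosses over strand 3. Perm now: [3 1 4 2]
Gen 4 (s1^-1): strand 3 crosses under strand 1. Perm now: [1 3 4 2]
Gen 5 (s2^-1): strand 3 crosses under strand 4. Perm now: [1 4 3 2]

Answer: 1 4 3 2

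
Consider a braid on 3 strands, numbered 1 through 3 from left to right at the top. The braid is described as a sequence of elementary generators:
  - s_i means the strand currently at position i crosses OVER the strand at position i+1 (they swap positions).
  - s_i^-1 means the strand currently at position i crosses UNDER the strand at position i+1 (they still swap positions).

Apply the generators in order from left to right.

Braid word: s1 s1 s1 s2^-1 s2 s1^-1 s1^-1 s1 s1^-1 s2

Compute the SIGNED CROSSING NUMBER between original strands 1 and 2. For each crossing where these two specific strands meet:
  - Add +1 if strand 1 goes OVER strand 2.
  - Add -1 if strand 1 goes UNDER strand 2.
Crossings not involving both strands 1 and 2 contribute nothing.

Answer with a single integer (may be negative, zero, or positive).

Gen 1: 1 over 2. Both 1&2? yes. Contrib: +1. Sum: 1
Gen 2: 2 over 1. Both 1&2? yes. Contrib: -1. Sum: 0
Gen 3: 1 over 2. Both 1&2? yes. Contrib: +1. Sum: 1
Gen 4: crossing 1x3. Both 1&2? no. Sum: 1
Gen 5: crossing 3x1. Both 1&2? no. Sum: 1
Gen 6: 2 under 1. Both 1&2? yes. Contrib: +1. Sum: 2
Gen 7: 1 under 2. Both 1&2? yes. Contrib: -1. Sum: 1
Gen 8: 2 over 1. Both 1&2? yes. Contrib: -1. Sum: 0
Gen 9: 1 under 2. Both 1&2? yes. Contrib: -1. Sum: -1
Gen 10: crossing 1x3. Both 1&2? no. Sum: -1

Answer: -1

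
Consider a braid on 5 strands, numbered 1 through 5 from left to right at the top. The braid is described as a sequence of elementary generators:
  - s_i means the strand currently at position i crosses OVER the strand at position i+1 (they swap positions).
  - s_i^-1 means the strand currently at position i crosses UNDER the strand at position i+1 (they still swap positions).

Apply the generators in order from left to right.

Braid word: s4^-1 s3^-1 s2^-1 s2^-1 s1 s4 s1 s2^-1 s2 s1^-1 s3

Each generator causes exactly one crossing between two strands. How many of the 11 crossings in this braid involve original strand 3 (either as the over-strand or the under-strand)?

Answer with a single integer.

Answer: 2

Derivation:
Gen 1: crossing 4x5. Involves strand 3? no. Count so far: 0
Gen 2: crossing 3x5. Involves strand 3? yes. Count so far: 1
Gen 3: crossing 2x5. Involves strand 3? no. Count so far: 1
Gen 4: crossing 5x2. Involves strand 3? no. Count so far: 1
Gen 5: crossing 1x2. Involves strand 3? no. Count so far: 1
Gen 6: crossing 3x4. Involves strand 3? yes. Count so far: 2
Gen 7: crossing 2x1. Involves strand 3? no. Count so far: 2
Gen 8: crossing 2x5. Involves strand 3? no. Count so far: 2
Gen 9: crossing 5x2. Involves strand 3? no. Count so far: 2
Gen 10: crossing 1x2. Involves strand 3? no. Count so far: 2
Gen 11: crossing 5x4. Involves strand 3? no. Count so far: 2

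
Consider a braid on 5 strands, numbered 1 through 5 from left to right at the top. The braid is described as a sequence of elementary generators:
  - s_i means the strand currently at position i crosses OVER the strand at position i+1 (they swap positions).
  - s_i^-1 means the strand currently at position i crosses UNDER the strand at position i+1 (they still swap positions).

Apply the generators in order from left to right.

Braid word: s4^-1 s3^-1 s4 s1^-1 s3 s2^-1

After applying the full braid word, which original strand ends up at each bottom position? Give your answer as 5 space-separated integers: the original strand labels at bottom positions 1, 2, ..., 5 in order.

Gen 1 (s4^-1): strand 4 crosses under strand 5. Perm now: [1 2 3 5 4]
Gen 2 (s3^-1): strand 3 crosses under strand 5. Perm now: [1 2 5 3 4]
Gen 3 (s4): strand 3 crosses over strand 4. Perm now: [1 2 5 4 3]
Gen 4 (s1^-1): strand 1 crosses under strand 2. Perm now: [2 1 5 4 3]
Gen 5 (s3): strand 5 crosses over strand 4. Perm now: [2 1 4 5 3]
Gen 6 (s2^-1): strand 1 crosses under strand 4. Perm now: [2 4 1 5 3]

Answer: 2 4 1 5 3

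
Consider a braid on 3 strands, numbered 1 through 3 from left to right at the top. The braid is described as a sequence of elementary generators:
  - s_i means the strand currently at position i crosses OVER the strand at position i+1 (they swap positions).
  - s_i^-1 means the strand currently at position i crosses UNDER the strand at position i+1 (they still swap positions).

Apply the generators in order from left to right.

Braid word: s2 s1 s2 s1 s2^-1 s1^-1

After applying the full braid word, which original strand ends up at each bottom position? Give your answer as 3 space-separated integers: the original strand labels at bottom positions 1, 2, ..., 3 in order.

Answer: 1 2 3

Derivation:
Gen 1 (s2): strand 2 crosses over strand 3. Perm now: [1 3 2]
Gen 2 (s1): strand 1 crosses over strand 3. Perm now: [3 1 2]
Gen 3 (s2): strand 1 crosses over strand 2. Perm now: [3 2 1]
Gen 4 (s1): strand 3 crosses over strand 2. Perm now: [2 3 1]
Gen 5 (s2^-1): strand 3 crosses under strand 1. Perm now: [2 1 3]
Gen 6 (s1^-1): strand 2 crosses under strand 1. Perm now: [1 2 3]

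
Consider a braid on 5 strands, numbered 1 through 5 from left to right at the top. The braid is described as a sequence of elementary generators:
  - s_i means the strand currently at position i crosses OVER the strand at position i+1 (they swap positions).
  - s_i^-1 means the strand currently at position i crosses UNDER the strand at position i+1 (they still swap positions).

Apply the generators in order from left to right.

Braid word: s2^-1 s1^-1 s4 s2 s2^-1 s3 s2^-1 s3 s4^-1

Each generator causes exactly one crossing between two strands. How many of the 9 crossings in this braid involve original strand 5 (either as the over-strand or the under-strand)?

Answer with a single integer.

Answer: 3

Derivation:
Gen 1: crossing 2x3. Involves strand 5? no. Count so far: 0
Gen 2: crossing 1x3. Involves strand 5? no. Count so far: 0
Gen 3: crossing 4x5. Involves strand 5? yes. Count so far: 1
Gen 4: crossing 1x2. Involves strand 5? no. Count so far: 1
Gen 5: crossing 2x1. Involves strand 5? no. Count so far: 1
Gen 6: crossing 2x5. Involves strand 5? yes. Count so far: 2
Gen 7: crossing 1x5. Involves strand 5? yes. Count so far: 3
Gen 8: crossing 1x2. Involves strand 5? no. Count so far: 3
Gen 9: crossing 1x4. Involves strand 5? no. Count so far: 3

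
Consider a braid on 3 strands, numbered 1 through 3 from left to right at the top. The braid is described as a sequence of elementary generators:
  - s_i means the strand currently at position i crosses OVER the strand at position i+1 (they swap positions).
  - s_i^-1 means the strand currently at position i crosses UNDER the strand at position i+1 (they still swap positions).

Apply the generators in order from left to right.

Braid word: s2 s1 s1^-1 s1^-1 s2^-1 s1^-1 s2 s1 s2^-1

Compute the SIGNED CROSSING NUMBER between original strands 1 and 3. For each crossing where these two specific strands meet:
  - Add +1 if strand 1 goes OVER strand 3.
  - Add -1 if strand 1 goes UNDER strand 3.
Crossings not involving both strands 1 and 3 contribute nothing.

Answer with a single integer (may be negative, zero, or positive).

Gen 1: crossing 2x3. Both 1&3? no. Sum: 0
Gen 2: 1 over 3. Both 1&3? yes. Contrib: +1. Sum: 1
Gen 3: 3 under 1. Both 1&3? yes. Contrib: +1. Sum: 2
Gen 4: 1 under 3. Both 1&3? yes. Contrib: -1. Sum: 1
Gen 5: crossing 1x2. Both 1&3? no. Sum: 1
Gen 6: crossing 3x2. Both 1&3? no. Sum: 1
Gen 7: 3 over 1. Both 1&3? yes. Contrib: -1. Sum: 0
Gen 8: crossing 2x1. Both 1&3? no. Sum: 0
Gen 9: crossing 2x3. Both 1&3? no. Sum: 0

Answer: 0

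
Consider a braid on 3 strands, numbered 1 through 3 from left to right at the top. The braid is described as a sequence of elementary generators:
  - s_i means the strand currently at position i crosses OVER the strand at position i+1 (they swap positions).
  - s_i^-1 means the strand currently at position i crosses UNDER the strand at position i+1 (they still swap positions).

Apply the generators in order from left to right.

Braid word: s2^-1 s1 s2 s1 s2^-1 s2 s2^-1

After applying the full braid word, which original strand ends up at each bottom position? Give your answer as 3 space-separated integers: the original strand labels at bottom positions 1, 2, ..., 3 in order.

Answer: 2 1 3

Derivation:
Gen 1 (s2^-1): strand 2 crosses under strand 3. Perm now: [1 3 2]
Gen 2 (s1): strand 1 crosses over strand 3. Perm now: [3 1 2]
Gen 3 (s2): strand 1 crosses over strand 2. Perm now: [3 2 1]
Gen 4 (s1): strand 3 crosses over strand 2. Perm now: [2 3 1]
Gen 5 (s2^-1): strand 3 crosses under strand 1. Perm now: [2 1 3]
Gen 6 (s2): strand 1 crosses over strand 3. Perm now: [2 3 1]
Gen 7 (s2^-1): strand 3 crosses under strand 1. Perm now: [2 1 3]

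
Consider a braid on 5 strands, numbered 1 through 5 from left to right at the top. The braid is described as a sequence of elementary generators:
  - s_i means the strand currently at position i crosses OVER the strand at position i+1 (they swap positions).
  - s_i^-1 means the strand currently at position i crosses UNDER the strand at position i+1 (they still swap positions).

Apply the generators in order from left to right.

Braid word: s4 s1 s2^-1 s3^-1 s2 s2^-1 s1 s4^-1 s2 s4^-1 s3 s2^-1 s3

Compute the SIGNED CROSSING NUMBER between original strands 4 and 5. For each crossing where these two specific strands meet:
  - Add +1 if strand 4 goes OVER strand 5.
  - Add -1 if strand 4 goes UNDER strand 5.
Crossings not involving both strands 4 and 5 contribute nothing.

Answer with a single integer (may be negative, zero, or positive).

Gen 1: 4 over 5. Both 4&5? yes. Contrib: +1. Sum: 1
Gen 2: crossing 1x2. Both 4&5? no. Sum: 1
Gen 3: crossing 1x3. Both 4&5? no. Sum: 1
Gen 4: crossing 1x5. Both 4&5? no. Sum: 1
Gen 5: crossing 3x5. Both 4&5? no. Sum: 1
Gen 6: crossing 5x3. Both 4&5? no. Sum: 1
Gen 7: crossing 2x3. Both 4&5? no. Sum: 1
Gen 8: crossing 1x4. Both 4&5? no. Sum: 1
Gen 9: crossing 2x5. Both 4&5? no. Sum: 1
Gen 10: crossing 4x1. Both 4&5? no. Sum: 1
Gen 11: crossing 2x1. Both 4&5? no. Sum: 1
Gen 12: crossing 5x1. Both 4&5? no. Sum: 1
Gen 13: crossing 5x2. Both 4&5? no. Sum: 1

Answer: 1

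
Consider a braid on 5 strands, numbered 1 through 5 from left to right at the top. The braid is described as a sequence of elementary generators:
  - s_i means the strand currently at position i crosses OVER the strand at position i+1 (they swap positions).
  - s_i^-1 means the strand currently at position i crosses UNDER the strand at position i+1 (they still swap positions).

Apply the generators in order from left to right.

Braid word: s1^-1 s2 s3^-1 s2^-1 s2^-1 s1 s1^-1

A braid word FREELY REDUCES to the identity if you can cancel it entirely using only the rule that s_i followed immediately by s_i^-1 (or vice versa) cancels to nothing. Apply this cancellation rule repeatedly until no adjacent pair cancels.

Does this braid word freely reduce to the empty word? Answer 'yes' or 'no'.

Gen 1 (s1^-1): push. Stack: [s1^-1]
Gen 2 (s2): push. Stack: [s1^-1 s2]
Gen 3 (s3^-1): push. Stack: [s1^-1 s2 s3^-1]
Gen 4 (s2^-1): push. Stack: [s1^-1 s2 s3^-1 s2^-1]
Gen 5 (s2^-1): push. Stack: [s1^-1 s2 s3^-1 s2^-1 s2^-1]
Gen 6 (s1): push. Stack: [s1^-1 s2 s3^-1 s2^-1 s2^-1 s1]
Gen 7 (s1^-1): cancels prior s1. Stack: [s1^-1 s2 s3^-1 s2^-1 s2^-1]
Reduced word: s1^-1 s2 s3^-1 s2^-1 s2^-1

Answer: no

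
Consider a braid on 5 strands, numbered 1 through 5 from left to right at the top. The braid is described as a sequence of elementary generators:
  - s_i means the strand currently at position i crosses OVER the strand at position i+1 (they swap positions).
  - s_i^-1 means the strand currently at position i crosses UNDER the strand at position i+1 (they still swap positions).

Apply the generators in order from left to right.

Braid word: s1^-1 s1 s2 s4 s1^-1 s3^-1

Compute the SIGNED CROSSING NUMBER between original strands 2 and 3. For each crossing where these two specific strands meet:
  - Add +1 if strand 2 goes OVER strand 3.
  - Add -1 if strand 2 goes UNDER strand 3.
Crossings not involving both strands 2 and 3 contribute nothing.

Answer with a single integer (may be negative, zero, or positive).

Answer: 1

Derivation:
Gen 1: crossing 1x2. Both 2&3? no. Sum: 0
Gen 2: crossing 2x1. Both 2&3? no. Sum: 0
Gen 3: 2 over 3. Both 2&3? yes. Contrib: +1. Sum: 1
Gen 4: crossing 4x5. Both 2&3? no. Sum: 1
Gen 5: crossing 1x3. Both 2&3? no. Sum: 1
Gen 6: crossing 2x5. Both 2&3? no. Sum: 1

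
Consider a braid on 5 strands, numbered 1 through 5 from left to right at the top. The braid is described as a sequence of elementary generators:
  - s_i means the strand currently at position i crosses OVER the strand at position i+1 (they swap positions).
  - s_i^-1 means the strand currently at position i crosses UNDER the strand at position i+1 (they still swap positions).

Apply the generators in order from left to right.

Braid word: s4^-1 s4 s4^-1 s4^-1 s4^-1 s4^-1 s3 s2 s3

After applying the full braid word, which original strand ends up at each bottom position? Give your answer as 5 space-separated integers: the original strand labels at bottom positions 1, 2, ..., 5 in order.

Gen 1 (s4^-1): strand 4 crosses under strand 5. Perm now: [1 2 3 5 4]
Gen 2 (s4): strand 5 crosses over strand 4. Perm now: [1 2 3 4 5]
Gen 3 (s4^-1): strand 4 crosses under strand 5. Perm now: [1 2 3 5 4]
Gen 4 (s4^-1): strand 5 crosses under strand 4. Perm now: [1 2 3 4 5]
Gen 5 (s4^-1): strand 4 crosses under strand 5. Perm now: [1 2 3 5 4]
Gen 6 (s4^-1): strand 5 crosses under strand 4. Perm now: [1 2 3 4 5]
Gen 7 (s3): strand 3 crosses over strand 4. Perm now: [1 2 4 3 5]
Gen 8 (s2): strand 2 crosses over strand 4. Perm now: [1 4 2 3 5]
Gen 9 (s3): strand 2 crosses over strand 3. Perm now: [1 4 3 2 5]

Answer: 1 4 3 2 5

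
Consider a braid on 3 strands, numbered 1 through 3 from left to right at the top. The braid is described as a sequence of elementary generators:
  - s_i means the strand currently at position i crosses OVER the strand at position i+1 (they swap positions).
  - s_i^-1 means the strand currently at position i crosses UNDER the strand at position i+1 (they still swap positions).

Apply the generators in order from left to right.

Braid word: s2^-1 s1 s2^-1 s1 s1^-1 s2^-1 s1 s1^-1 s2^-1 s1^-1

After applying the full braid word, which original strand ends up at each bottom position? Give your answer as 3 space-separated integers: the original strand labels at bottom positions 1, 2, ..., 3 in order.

Gen 1 (s2^-1): strand 2 crosses under strand 3. Perm now: [1 3 2]
Gen 2 (s1): strand 1 crosses over strand 3. Perm now: [3 1 2]
Gen 3 (s2^-1): strand 1 crosses under strand 2. Perm now: [3 2 1]
Gen 4 (s1): strand 3 crosses over strand 2. Perm now: [2 3 1]
Gen 5 (s1^-1): strand 2 crosses under strand 3. Perm now: [3 2 1]
Gen 6 (s2^-1): strand 2 crosses under strand 1. Perm now: [3 1 2]
Gen 7 (s1): strand 3 crosses over strand 1. Perm now: [1 3 2]
Gen 8 (s1^-1): strand 1 crosses under strand 3. Perm now: [3 1 2]
Gen 9 (s2^-1): strand 1 crosses under strand 2. Perm now: [3 2 1]
Gen 10 (s1^-1): strand 3 crosses under strand 2. Perm now: [2 3 1]

Answer: 2 3 1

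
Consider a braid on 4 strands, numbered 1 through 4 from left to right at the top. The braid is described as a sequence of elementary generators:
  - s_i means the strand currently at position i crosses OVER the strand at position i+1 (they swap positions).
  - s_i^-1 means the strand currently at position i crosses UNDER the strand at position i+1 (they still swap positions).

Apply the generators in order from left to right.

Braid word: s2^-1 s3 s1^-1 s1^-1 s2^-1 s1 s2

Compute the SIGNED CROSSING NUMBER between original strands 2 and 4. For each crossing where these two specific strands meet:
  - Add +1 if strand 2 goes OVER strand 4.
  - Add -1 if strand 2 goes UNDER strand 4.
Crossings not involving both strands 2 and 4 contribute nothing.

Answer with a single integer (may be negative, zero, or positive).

Gen 1: crossing 2x3. Both 2&4? no. Sum: 0
Gen 2: 2 over 4. Both 2&4? yes. Contrib: +1. Sum: 1
Gen 3: crossing 1x3. Both 2&4? no. Sum: 1
Gen 4: crossing 3x1. Both 2&4? no. Sum: 1
Gen 5: crossing 3x4. Both 2&4? no. Sum: 1
Gen 6: crossing 1x4. Both 2&4? no. Sum: 1
Gen 7: crossing 1x3. Both 2&4? no. Sum: 1

Answer: 1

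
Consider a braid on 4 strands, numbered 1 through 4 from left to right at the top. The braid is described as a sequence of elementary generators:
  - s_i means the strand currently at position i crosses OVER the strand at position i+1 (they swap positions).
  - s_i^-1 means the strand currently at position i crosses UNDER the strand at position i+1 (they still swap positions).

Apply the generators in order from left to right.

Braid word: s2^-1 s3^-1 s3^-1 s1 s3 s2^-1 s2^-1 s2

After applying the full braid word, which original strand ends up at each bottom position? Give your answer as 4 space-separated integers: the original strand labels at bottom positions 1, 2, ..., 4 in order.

Gen 1 (s2^-1): strand 2 crosses under strand 3. Perm now: [1 3 2 4]
Gen 2 (s3^-1): strand 2 crosses under strand 4. Perm now: [1 3 4 2]
Gen 3 (s3^-1): strand 4 crosses under strand 2. Perm now: [1 3 2 4]
Gen 4 (s1): strand 1 crosses over strand 3. Perm now: [3 1 2 4]
Gen 5 (s3): strand 2 crosses over strand 4. Perm now: [3 1 4 2]
Gen 6 (s2^-1): strand 1 crosses under strand 4. Perm now: [3 4 1 2]
Gen 7 (s2^-1): strand 4 crosses under strand 1. Perm now: [3 1 4 2]
Gen 8 (s2): strand 1 crosses over strand 4. Perm now: [3 4 1 2]

Answer: 3 4 1 2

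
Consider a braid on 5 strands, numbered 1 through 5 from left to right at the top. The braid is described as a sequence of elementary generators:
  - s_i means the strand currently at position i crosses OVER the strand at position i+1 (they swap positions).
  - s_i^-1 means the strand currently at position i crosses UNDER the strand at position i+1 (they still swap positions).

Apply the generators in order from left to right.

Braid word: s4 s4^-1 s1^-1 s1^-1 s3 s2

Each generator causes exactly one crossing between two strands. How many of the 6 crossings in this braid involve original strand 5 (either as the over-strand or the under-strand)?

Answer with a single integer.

Gen 1: crossing 4x5. Involves strand 5? yes. Count so far: 1
Gen 2: crossing 5x4. Involves strand 5? yes. Count so far: 2
Gen 3: crossing 1x2. Involves strand 5? no. Count so far: 2
Gen 4: crossing 2x1. Involves strand 5? no. Count so far: 2
Gen 5: crossing 3x4. Involves strand 5? no. Count so far: 2
Gen 6: crossing 2x4. Involves strand 5? no. Count so far: 2

Answer: 2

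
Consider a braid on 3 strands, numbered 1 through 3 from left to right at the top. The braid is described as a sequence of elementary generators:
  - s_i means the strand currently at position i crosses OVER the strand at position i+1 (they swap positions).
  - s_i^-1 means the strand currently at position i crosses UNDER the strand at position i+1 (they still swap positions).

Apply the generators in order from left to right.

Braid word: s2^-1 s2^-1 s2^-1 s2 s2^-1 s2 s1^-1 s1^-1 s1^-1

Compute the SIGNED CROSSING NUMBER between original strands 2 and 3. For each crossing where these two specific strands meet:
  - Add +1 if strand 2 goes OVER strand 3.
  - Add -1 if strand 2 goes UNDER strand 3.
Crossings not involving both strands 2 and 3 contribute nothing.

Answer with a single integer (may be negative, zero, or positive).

Gen 1: 2 under 3. Both 2&3? yes. Contrib: -1. Sum: -1
Gen 2: 3 under 2. Both 2&3? yes. Contrib: +1. Sum: 0
Gen 3: 2 under 3. Both 2&3? yes. Contrib: -1. Sum: -1
Gen 4: 3 over 2. Both 2&3? yes. Contrib: -1. Sum: -2
Gen 5: 2 under 3. Both 2&3? yes. Contrib: -1. Sum: -3
Gen 6: 3 over 2. Both 2&3? yes. Contrib: -1. Sum: -4
Gen 7: crossing 1x2. Both 2&3? no. Sum: -4
Gen 8: crossing 2x1. Both 2&3? no. Sum: -4
Gen 9: crossing 1x2. Both 2&3? no. Sum: -4

Answer: -4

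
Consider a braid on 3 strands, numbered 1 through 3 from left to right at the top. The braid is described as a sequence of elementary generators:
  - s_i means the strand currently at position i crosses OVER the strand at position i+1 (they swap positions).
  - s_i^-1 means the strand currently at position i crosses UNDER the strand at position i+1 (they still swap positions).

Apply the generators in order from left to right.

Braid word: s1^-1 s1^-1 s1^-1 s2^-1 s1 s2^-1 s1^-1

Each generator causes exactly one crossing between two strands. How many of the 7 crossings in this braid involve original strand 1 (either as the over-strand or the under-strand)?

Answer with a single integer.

Answer: 6

Derivation:
Gen 1: crossing 1x2. Involves strand 1? yes. Count so far: 1
Gen 2: crossing 2x1. Involves strand 1? yes. Count so far: 2
Gen 3: crossing 1x2. Involves strand 1? yes. Count so far: 3
Gen 4: crossing 1x3. Involves strand 1? yes. Count so far: 4
Gen 5: crossing 2x3. Involves strand 1? no. Count so far: 4
Gen 6: crossing 2x1. Involves strand 1? yes. Count so far: 5
Gen 7: crossing 3x1. Involves strand 1? yes. Count so far: 6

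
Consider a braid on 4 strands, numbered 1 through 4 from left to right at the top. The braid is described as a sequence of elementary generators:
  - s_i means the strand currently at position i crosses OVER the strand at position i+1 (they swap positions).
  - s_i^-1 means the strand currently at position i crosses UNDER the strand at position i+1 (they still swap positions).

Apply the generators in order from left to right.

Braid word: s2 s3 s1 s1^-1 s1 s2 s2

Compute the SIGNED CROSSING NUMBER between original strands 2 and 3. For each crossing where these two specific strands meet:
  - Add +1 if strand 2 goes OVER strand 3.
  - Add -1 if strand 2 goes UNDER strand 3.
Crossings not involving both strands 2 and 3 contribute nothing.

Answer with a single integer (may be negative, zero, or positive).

Gen 1: 2 over 3. Both 2&3? yes. Contrib: +1. Sum: 1
Gen 2: crossing 2x4. Both 2&3? no. Sum: 1
Gen 3: crossing 1x3. Both 2&3? no. Sum: 1
Gen 4: crossing 3x1. Both 2&3? no. Sum: 1
Gen 5: crossing 1x3. Both 2&3? no. Sum: 1
Gen 6: crossing 1x4. Both 2&3? no. Sum: 1
Gen 7: crossing 4x1. Both 2&3? no. Sum: 1

Answer: 1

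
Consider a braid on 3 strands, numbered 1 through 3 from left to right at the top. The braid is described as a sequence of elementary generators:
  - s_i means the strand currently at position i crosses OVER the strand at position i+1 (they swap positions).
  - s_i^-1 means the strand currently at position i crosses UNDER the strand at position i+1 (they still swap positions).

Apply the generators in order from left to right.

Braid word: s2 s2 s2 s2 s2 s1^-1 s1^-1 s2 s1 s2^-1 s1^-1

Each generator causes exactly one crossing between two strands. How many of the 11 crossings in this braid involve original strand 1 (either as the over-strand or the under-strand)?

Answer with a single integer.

Answer: 4

Derivation:
Gen 1: crossing 2x3. Involves strand 1? no. Count so far: 0
Gen 2: crossing 3x2. Involves strand 1? no. Count so far: 0
Gen 3: crossing 2x3. Involves strand 1? no. Count so far: 0
Gen 4: crossing 3x2. Involves strand 1? no. Count so far: 0
Gen 5: crossing 2x3. Involves strand 1? no. Count so far: 0
Gen 6: crossing 1x3. Involves strand 1? yes. Count so far: 1
Gen 7: crossing 3x1. Involves strand 1? yes. Count so far: 2
Gen 8: crossing 3x2. Involves strand 1? no. Count so far: 2
Gen 9: crossing 1x2. Involves strand 1? yes. Count so far: 3
Gen 10: crossing 1x3. Involves strand 1? yes. Count so far: 4
Gen 11: crossing 2x3. Involves strand 1? no. Count so far: 4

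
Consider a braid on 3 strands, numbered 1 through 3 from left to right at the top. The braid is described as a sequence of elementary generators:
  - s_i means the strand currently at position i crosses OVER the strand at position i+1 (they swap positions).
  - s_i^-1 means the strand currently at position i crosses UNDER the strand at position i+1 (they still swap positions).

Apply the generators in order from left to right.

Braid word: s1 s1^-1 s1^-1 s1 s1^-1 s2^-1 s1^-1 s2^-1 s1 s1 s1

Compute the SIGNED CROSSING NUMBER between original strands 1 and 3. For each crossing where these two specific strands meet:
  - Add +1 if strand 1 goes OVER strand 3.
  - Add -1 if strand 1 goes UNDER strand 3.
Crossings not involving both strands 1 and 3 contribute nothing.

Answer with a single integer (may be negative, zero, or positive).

Gen 1: crossing 1x2. Both 1&3? no. Sum: 0
Gen 2: crossing 2x1. Both 1&3? no. Sum: 0
Gen 3: crossing 1x2. Both 1&3? no. Sum: 0
Gen 4: crossing 2x1. Both 1&3? no. Sum: 0
Gen 5: crossing 1x2. Both 1&3? no. Sum: 0
Gen 6: 1 under 3. Both 1&3? yes. Contrib: -1. Sum: -1
Gen 7: crossing 2x3. Both 1&3? no. Sum: -1
Gen 8: crossing 2x1. Both 1&3? no. Sum: -1
Gen 9: 3 over 1. Both 1&3? yes. Contrib: -1. Sum: -2
Gen 10: 1 over 3. Both 1&3? yes. Contrib: +1. Sum: -1
Gen 11: 3 over 1. Both 1&3? yes. Contrib: -1. Sum: -2

Answer: -2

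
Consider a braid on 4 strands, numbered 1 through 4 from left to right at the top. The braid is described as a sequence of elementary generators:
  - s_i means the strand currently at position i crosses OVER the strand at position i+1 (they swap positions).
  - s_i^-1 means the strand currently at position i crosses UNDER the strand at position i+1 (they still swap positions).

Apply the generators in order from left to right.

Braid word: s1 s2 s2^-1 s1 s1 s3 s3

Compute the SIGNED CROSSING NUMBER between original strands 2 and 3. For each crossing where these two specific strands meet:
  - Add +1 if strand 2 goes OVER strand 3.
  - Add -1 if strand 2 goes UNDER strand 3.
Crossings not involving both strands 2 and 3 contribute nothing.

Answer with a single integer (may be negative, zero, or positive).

Answer: 0

Derivation:
Gen 1: crossing 1x2. Both 2&3? no. Sum: 0
Gen 2: crossing 1x3. Both 2&3? no. Sum: 0
Gen 3: crossing 3x1. Both 2&3? no. Sum: 0
Gen 4: crossing 2x1. Both 2&3? no. Sum: 0
Gen 5: crossing 1x2. Both 2&3? no. Sum: 0
Gen 6: crossing 3x4. Both 2&3? no. Sum: 0
Gen 7: crossing 4x3. Both 2&3? no. Sum: 0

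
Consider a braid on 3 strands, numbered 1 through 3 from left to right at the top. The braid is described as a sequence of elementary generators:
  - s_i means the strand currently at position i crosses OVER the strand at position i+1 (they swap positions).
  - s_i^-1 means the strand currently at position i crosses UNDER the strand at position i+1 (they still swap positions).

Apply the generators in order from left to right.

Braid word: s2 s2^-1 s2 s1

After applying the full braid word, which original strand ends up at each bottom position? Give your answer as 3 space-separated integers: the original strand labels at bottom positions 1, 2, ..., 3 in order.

Gen 1 (s2): strand 2 crosses over strand 3. Perm now: [1 3 2]
Gen 2 (s2^-1): strand 3 crosses under strand 2. Perm now: [1 2 3]
Gen 3 (s2): strand 2 crosses over strand 3. Perm now: [1 3 2]
Gen 4 (s1): strand 1 crosses over strand 3. Perm now: [3 1 2]

Answer: 3 1 2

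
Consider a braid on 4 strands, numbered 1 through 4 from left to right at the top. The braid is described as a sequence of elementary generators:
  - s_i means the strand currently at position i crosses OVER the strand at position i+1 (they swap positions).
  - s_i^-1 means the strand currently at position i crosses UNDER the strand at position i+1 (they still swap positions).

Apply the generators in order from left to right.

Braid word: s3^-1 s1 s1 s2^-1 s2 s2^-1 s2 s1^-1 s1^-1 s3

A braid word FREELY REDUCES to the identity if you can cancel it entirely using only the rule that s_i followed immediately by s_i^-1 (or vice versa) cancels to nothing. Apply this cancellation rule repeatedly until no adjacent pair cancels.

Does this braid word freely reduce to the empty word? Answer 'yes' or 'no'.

Answer: yes

Derivation:
Gen 1 (s3^-1): push. Stack: [s3^-1]
Gen 2 (s1): push. Stack: [s3^-1 s1]
Gen 3 (s1): push. Stack: [s3^-1 s1 s1]
Gen 4 (s2^-1): push. Stack: [s3^-1 s1 s1 s2^-1]
Gen 5 (s2): cancels prior s2^-1. Stack: [s3^-1 s1 s1]
Gen 6 (s2^-1): push. Stack: [s3^-1 s1 s1 s2^-1]
Gen 7 (s2): cancels prior s2^-1. Stack: [s3^-1 s1 s1]
Gen 8 (s1^-1): cancels prior s1. Stack: [s3^-1 s1]
Gen 9 (s1^-1): cancels prior s1. Stack: [s3^-1]
Gen 10 (s3): cancels prior s3^-1. Stack: []
Reduced word: (empty)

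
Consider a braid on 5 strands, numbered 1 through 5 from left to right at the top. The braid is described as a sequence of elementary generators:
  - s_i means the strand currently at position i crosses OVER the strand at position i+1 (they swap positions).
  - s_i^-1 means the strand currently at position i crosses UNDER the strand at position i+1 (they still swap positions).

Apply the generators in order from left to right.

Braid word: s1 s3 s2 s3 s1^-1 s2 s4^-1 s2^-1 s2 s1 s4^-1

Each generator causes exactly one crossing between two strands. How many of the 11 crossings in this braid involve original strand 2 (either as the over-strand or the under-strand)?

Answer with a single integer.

Gen 1: crossing 1x2. Involves strand 2? yes. Count so far: 1
Gen 2: crossing 3x4. Involves strand 2? no. Count so far: 1
Gen 3: crossing 1x4. Involves strand 2? no. Count so far: 1
Gen 4: crossing 1x3. Involves strand 2? no. Count so far: 1
Gen 5: crossing 2x4. Involves strand 2? yes. Count so far: 2
Gen 6: crossing 2x3. Involves strand 2? yes. Count so far: 3
Gen 7: crossing 1x5. Involves strand 2? no. Count so far: 3
Gen 8: crossing 3x2. Involves strand 2? yes. Count so far: 4
Gen 9: crossing 2x3. Involves strand 2? yes. Count so far: 5
Gen 10: crossing 4x3. Involves strand 2? no. Count so far: 5
Gen 11: crossing 5x1. Involves strand 2? no. Count so far: 5

Answer: 5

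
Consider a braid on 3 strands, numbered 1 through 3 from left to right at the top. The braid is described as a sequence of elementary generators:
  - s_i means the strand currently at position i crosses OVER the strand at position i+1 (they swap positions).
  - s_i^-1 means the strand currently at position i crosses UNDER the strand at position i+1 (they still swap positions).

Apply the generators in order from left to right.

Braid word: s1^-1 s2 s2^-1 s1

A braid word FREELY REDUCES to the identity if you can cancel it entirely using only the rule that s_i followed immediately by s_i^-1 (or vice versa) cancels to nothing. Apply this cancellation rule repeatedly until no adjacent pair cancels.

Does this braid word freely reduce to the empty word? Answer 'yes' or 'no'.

Gen 1 (s1^-1): push. Stack: [s1^-1]
Gen 2 (s2): push. Stack: [s1^-1 s2]
Gen 3 (s2^-1): cancels prior s2. Stack: [s1^-1]
Gen 4 (s1): cancels prior s1^-1. Stack: []
Reduced word: (empty)

Answer: yes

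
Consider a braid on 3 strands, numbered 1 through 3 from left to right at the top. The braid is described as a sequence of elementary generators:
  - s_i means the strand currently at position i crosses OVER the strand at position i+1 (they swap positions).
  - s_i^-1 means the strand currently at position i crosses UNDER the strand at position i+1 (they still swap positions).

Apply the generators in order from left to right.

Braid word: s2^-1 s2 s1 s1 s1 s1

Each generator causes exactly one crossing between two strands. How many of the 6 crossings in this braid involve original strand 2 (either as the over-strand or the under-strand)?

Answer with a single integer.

Gen 1: crossing 2x3. Involves strand 2? yes. Count so far: 1
Gen 2: crossing 3x2. Involves strand 2? yes. Count so far: 2
Gen 3: crossing 1x2. Involves strand 2? yes. Count so far: 3
Gen 4: crossing 2x1. Involves strand 2? yes. Count so far: 4
Gen 5: crossing 1x2. Involves strand 2? yes. Count so far: 5
Gen 6: crossing 2x1. Involves strand 2? yes. Count so far: 6

Answer: 6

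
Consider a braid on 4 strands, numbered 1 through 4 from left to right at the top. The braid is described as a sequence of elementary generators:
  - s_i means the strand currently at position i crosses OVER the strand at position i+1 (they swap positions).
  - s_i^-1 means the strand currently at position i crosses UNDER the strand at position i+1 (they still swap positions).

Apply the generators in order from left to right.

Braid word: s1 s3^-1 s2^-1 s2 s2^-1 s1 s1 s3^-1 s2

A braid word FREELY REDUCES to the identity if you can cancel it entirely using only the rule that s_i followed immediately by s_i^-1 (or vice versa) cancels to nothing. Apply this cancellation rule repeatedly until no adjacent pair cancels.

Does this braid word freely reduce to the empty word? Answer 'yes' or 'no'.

Answer: no

Derivation:
Gen 1 (s1): push. Stack: [s1]
Gen 2 (s3^-1): push. Stack: [s1 s3^-1]
Gen 3 (s2^-1): push. Stack: [s1 s3^-1 s2^-1]
Gen 4 (s2): cancels prior s2^-1. Stack: [s1 s3^-1]
Gen 5 (s2^-1): push. Stack: [s1 s3^-1 s2^-1]
Gen 6 (s1): push. Stack: [s1 s3^-1 s2^-1 s1]
Gen 7 (s1): push. Stack: [s1 s3^-1 s2^-1 s1 s1]
Gen 8 (s3^-1): push. Stack: [s1 s3^-1 s2^-1 s1 s1 s3^-1]
Gen 9 (s2): push. Stack: [s1 s3^-1 s2^-1 s1 s1 s3^-1 s2]
Reduced word: s1 s3^-1 s2^-1 s1 s1 s3^-1 s2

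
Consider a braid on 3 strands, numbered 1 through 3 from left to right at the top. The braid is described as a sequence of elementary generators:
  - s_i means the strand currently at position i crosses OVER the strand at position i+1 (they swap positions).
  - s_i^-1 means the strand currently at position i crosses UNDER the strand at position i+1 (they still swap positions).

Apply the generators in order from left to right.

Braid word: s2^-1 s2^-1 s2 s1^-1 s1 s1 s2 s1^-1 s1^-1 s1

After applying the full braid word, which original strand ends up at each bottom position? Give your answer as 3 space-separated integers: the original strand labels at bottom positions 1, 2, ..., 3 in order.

Gen 1 (s2^-1): strand 2 crosses under strand 3. Perm now: [1 3 2]
Gen 2 (s2^-1): strand 3 crosses under strand 2. Perm now: [1 2 3]
Gen 3 (s2): strand 2 crosses over strand 3. Perm now: [1 3 2]
Gen 4 (s1^-1): strand 1 crosses under strand 3. Perm now: [3 1 2]
Gen 5 (s1): strand 3 crosses over strand 1. Perm now: [1 3 2]
Gen 6 (s1): strand 1 crosses over strand 3. Perm now: [3 1 2]
Gen 7 (s2): strand 1 crosses over strand 2. Perm now: [3 2 1]
Gen 8 (s1^-1): strand 3 crosses under strand 2. Perm now: [2 3 1]
Gen 9 (s1^-1): strand 2 crosses under strand 3. Perm now: [3 2 1]
Gen 10 (s1): strand 3 crosses over strand 2. Perm now: [2 3 1]

Answer: 2 3 1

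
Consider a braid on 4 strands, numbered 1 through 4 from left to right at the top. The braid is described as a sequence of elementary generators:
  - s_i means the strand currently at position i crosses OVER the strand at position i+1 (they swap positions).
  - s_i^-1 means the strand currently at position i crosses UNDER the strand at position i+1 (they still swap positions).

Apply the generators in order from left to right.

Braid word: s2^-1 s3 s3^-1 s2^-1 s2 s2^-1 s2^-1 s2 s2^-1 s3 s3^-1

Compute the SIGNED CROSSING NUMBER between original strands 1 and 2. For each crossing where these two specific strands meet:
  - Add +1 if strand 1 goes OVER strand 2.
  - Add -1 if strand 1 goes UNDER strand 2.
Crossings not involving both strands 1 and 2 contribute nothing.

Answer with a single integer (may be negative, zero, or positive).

Gen 1: crossing 2x3. Both 1&2? no. Sum: 0
Gen 2: crossing 2x4. Both 1&2? no. Sum: 0
Gen 3: crossing 4x2. Both 1&2? no. Sum: 0
Gen 4: crossing 3x2. Both 1&2? no. Sum: 0
Gen 5: crossing 2x3. Both 1&2? no. Sum: 0
Gen 6: crossing 3x2. Both 1&2? no. Sum: 0
Gen 7: crossing 2x3. Both 1&2? no. Sum: 0
Gen 8: crossing 3x2. Both 1&2? no. Sum: 0
Gen 9: crossing 2x3. Both 1&2? no. Sum: 0
Gen 10: crossing 2x4. Both 1&2? no. Sum: 0
Gen 11: crossing 4x2. Both 1&2? no. Sum: 0

Answer: 0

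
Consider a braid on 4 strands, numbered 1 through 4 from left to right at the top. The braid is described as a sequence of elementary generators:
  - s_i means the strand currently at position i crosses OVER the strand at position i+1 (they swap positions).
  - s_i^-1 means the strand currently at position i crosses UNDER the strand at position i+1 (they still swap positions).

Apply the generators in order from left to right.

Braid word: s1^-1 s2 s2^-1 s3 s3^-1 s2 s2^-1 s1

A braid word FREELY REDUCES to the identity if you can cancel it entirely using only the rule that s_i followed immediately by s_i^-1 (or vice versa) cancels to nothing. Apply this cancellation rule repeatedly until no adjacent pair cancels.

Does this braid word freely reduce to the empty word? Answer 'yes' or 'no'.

Answer: yes

Derivation:
Gen 1 (s1^-1): push. Stack: [s1^-1]
Gen 2 (s2): push. Stack: [s1^-1 s2]
Gen 3 (s2^-1): cancels prior s2. Stack: [s1^-1]
Gen 4 (s3): push. Stack: [s1^-1 s3]
Gen 5 (s3^-1): cancels prior s3. Stack: [s1^-1]
Gen 6 (s2): push. Stack: [s1^-1 s2]
Gen 7 (s2^-1): cancels prior s2. Stack: [s1^-1]
Gen 8 (s1): cancels prior s1^-1. Stack: []
Reduced word: (empty)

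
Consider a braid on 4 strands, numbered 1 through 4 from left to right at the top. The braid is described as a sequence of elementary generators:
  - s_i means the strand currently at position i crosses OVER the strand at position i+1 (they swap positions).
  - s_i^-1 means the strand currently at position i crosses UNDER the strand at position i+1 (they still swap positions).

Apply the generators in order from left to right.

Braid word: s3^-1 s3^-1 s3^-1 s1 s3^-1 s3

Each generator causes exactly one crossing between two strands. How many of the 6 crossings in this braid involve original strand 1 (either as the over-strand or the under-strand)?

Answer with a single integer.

Gen 1: crossing 3x4. Involves strand 1? no. Count so far: 0
Gen 2: crossing 4x3. Involves strand 1? no. Count so far: 0
Gen 3: crossing 3x4. Involves strand 1? no. Count so far: 0
Gen 4: crossing 1x2. Involves strand 1? yes. Count so far: 1
Gen 5: crossing 4x3. Involves strand 1? no. Count so far: 1
Gen 6: crossing 3x4. Involves strand 1? no. Count so far: 1

Answer: 1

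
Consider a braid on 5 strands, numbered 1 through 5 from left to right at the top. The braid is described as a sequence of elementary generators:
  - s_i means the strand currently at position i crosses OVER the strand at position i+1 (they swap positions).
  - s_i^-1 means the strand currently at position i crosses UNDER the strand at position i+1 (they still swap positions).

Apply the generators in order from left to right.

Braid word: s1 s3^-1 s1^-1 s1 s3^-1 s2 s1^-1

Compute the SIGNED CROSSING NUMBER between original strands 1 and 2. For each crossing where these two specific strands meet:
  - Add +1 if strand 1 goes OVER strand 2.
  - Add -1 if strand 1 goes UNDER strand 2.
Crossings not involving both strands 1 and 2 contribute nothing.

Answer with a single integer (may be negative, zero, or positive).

Answer: 3

Derivation:
Gen 1: 1 over 2. Both 1&2? yes. Contrib: +1. Sum: 1
Gen 2: crossing 3x4. Both 1&2? no. Sum: 1
Gen 3: 2 under 1. Both 1&2? yes. Contrib: +1. Sum: 2
Gen 4: 1 over 2. Both 1&2? yes. Contrib: +1. Sum: 3
Gen 5: crossing 4x3. Both 1&2? no. Sum: 3
Gen 6: crossing 1x3. Both 1&2? no. Sum: 3
Gen 7: crossing 2x3. Both 1&2? no. Sum: 3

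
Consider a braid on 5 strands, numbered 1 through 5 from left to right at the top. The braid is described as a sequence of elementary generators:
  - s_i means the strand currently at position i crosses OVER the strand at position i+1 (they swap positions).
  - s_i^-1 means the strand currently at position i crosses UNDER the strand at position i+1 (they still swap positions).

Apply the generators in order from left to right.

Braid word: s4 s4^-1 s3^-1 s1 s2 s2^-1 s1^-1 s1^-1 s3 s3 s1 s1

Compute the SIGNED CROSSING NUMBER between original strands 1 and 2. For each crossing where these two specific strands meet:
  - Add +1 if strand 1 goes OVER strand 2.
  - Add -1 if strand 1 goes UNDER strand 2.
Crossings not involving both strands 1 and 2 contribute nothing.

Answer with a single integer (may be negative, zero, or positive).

Answer: 1

Derivation:
Gen 1: crossing 4x5. Both 1&2? no. Sum: 0
Gen 2: crossing 5x4. Both 1&2? no. Sum: 0
Gen 3: crossing 3x4. Both 1&2? no. Sum: 0
Gen 4: 1 over 2. Both 1&2? yes. Contrib: +1. Sum: 1
Gen 5: crossing 1x4. Both 1&2? no. Sum: 1
Gen 6: crossing 4x1. Both 1&2? no. Sum: 1
Gen 7: 2 under 1. Both 1&2? yes. Contrib: +1. Sum: 2
Gen 8: 1 under 2. Both 1&2? yes. Contrib: -1. Sum: 1
Gen 9: crossing 4x3. Both 1&2? no. Sum: 1
Gen 10: crossing 3x4. Both 1&2? no. Sum: 1
Gen 11: 2 over 1. Both 1&2? yes. Contrib: -1. Sum: 0
Gen 12: 1 over 2. Both 1&2? yes. Contrib: +1. Sum: 1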